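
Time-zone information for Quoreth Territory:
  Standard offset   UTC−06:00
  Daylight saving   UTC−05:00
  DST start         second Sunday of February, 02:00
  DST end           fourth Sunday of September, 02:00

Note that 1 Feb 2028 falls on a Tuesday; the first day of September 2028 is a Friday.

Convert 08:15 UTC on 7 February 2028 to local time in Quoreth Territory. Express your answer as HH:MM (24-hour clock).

1 February 2028 is a Tuesday, so the first Sunday is February 6 and the second is February 13.
1 September 2028 is a Friday, so the first Sunday is September 3 and the fourth is September 24.
At the standard offset (UTC−06:00), 08:15 UTC − 6h = 02:15 Quoreth Territory standard time.
The standard-time date in Quoreth Territory, 7 February 2028, is outside the daylight-saving period (13 February – 24 September), so Quoreth Territory is on standard time, UTC−06:00.
08:15 UTC − 6h = 02:15 local.

02:15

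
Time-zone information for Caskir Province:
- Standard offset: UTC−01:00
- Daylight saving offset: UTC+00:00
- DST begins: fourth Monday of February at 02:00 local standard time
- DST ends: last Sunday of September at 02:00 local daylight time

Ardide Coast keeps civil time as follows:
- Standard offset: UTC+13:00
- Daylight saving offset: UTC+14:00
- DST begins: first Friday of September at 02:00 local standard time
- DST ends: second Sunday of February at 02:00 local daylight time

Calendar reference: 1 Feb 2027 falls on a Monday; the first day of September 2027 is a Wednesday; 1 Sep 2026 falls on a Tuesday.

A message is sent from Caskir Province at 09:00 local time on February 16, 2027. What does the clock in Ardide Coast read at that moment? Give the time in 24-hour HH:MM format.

23:00

1 February 2027 is a Monday, so the first Monday is February 1 and the fourth is February 22.
1 September 2027 is a Wednesday, so Sundays fall on 5, 12, 19, 26; the last is September 26.
February 16, 2027 is outside the daylight-saving period (22 February – 26 September), so Caskir Province is on standard time, UTC−01:00.
09:00 Caskir Province + 1h = 10:00 UTC.
1 September 2026 is a Tuesday, so the first Friday is September 4.
1 February 2027 is a Monday, so the first Sunday is February 7 and the second is February 14.
At the standard offset (UTC+13:00), 10:00 UTC + 13h = 23:00 Ardide Coast standard time.
The standard-time date in Ardide Coast, February 16, 2027, does not fall between 4 September 2026 and 14 February 2027, so daylight saving is not in effect and Ardide Coast is at UTC+13:00.
10:00 UTC + 13h = 23:00 Ardide Coast.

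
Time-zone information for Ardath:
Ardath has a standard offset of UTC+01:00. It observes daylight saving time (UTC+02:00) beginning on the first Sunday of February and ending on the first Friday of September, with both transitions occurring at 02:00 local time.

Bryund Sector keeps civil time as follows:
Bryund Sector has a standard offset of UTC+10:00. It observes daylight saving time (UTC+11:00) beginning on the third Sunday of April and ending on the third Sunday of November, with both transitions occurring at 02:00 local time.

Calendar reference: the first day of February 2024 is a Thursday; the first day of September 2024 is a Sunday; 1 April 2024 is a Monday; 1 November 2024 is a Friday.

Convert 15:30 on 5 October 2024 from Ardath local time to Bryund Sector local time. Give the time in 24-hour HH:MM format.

1 February 2024 is a Thursday, so the first Sunday is February 4.
1 September 2024 is a Sunday, so the first Friday is September 6.
5 October 2024 does not fall between 4 February and 6 September, so daylight saving is not in effect and Ardath is at UTC+01:00.
15:30 Ardath − 1h = 14:30 UTC.
1 April 2024 is a Monday, so the first Sunday is April 7 and the third is April 21.
1 November 2024 is a Friday, so the first Sunday is November 3 and the third is November 17.
At the standard offset (UTC+10:00), 14:30 UTC + 10h = 00:30 Bryund Sector standard time (rolling into the next day, 6 October 2024).
The standard-time date in Bryund Sector, 6 October 2024, falls between 21 April and 17 November, so daylight saving is in effect and Bryund Sector is at UTC+11:00.
14:30 UTC + 11h = 01:30 Bryund Sector (rolling into the next day, 6 October 2024).

01:30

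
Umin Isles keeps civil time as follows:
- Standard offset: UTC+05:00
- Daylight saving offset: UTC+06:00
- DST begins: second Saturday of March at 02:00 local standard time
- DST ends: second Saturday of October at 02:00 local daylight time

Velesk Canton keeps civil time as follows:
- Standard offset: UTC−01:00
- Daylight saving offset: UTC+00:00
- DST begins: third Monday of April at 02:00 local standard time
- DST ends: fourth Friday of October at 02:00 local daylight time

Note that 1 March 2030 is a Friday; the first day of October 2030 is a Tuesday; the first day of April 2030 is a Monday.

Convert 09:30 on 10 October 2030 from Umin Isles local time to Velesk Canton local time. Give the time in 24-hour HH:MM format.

03:30

1 March 2030 is a Friday, so the first Saturday is March 2 and the second is March 9.
1 October 2030 is a Tuesday, so the first Saturday is October 5 and the second is October 12.
10 October 2030 lies within the daylight-saving period (9 March – 12 October), so Umin Isles is on daylight time, UTC+06:00.
09:30 Umin Isles − 6h = 03:30 UTC.
1 April 2030 is a Monday, so the first Monday is April 1 and the third is April 15.
1 October 2030 is a Tuesday, so the first Friday is October 4 and the fourth is October 25.
At the standard offset (UTC−01:00), 03:30 UTC − 1h = 02:30 Velesk Canton standard time.
Daylight saving runs 15 April – 25 October; the standard-time date in Velesk Canton, 10 October 2030, is inside that window, so Velesk Canton is at UTC+00:00.
03:30 UTC + 0h = 03:30 Velesk Canton.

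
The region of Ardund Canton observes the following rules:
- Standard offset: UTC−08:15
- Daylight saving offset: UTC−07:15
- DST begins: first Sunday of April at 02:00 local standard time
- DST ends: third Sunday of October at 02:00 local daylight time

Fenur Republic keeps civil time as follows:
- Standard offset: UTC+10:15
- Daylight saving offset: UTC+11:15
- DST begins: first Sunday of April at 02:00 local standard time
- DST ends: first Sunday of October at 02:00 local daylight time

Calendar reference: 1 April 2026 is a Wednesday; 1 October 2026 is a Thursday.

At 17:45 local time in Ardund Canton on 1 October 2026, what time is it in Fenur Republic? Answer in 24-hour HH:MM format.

1 April 2026 is a Wednesday, so the first Sunday is April 5.
1 October 2026 is a Thursday, so the first Sunday is October 4 and the third is October 18.
1 October 2026 falls between 5 April and 18 October, so daylight saving is in effect and Ardund Canton is at UTC−07:15.
17:45 Ardund Canton + 7h15m = 01:00 UTC (rolling into the next day, 2 October 2026).
1 April 2026 is a Wednesday, so the first Sunday is April 5.
1 October 2026 is a Thursday, so the first Sunday is October 4.
At the standard offset (UTC+10:15), 01:00 UTC + 10h15m = 11:15 Fenur Republic standard time.
The standard-time date in Fenur Republic, 2 October 2026, lies within the daylight-saving period (5 April – 4 October), so Fenur Republic is on daylight time, UTC+11:15.
01:00 UTC + 11h15m = 12:15 Fenur Republic.

12:15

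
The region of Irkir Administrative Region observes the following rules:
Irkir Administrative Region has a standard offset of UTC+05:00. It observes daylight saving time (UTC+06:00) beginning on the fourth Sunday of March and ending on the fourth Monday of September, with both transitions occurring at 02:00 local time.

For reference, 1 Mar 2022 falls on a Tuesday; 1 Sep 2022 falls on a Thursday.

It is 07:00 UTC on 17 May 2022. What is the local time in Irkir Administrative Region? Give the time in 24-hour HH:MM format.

1 March 2022 is a Tuesday, so the first Sunday is March 6 and the fourth is March 27.
1 September 2022 is a Thursday, so the first Monday is September 5 and the fourth is September 26.
At the standard offset (UTC+05:00), 07:00 UTC + 5h = 12:00 Irkir Administrative Region standard time.
The standard-time date in Irkir Administrative Region, 17 May 2022, lies within the daylight-saving period (27 March – 26 September), so Irkir Administrative Region is on daylight time, UTC+06:00.
07:00 UTC + 6h = 13:00 local.

13:00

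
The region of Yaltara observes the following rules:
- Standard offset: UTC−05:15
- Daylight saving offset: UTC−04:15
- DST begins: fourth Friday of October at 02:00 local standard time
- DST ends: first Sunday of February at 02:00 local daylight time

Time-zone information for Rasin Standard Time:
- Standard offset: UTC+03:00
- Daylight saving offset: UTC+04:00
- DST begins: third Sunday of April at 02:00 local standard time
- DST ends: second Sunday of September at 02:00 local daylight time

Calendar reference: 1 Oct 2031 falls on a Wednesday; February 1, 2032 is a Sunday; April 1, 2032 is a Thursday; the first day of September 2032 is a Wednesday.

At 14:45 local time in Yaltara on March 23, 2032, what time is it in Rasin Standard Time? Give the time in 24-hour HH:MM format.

1 October 2031 is a Wednesday, so the first Friday is October 3 and the fourth is October 24.
1 February 2032 is a Sunday, so the first Sunday is February 1.
March 23, 2032 is outside the daylight-saving period (24 October 2031 – 1 February 2032), so Yaltara is on standard time, UTC−05:15.
14:45 Yaltara + 5h15m = 20:00 UTC.
1 April 2032 is a Thursday, so the first Sunday is April 4 and the third is April 18.
1 September 2032 is a Wednesday, so the first Sunday is September 5 and the second is September 12.
At the standard offset (UTC+03:00), 20:00 UTC + 3h = 23:00 Rasin Standard Time standard time.
The standard-time date in Rasin Standard Time, March 23, 2032, does not fall between 18 April and 12 September, so daylight saving is not in effect and Rasin Standard Time is at UTC+03:00.
20:00 UTC + 3h = 23:00 Rasin Standard Time.

23:00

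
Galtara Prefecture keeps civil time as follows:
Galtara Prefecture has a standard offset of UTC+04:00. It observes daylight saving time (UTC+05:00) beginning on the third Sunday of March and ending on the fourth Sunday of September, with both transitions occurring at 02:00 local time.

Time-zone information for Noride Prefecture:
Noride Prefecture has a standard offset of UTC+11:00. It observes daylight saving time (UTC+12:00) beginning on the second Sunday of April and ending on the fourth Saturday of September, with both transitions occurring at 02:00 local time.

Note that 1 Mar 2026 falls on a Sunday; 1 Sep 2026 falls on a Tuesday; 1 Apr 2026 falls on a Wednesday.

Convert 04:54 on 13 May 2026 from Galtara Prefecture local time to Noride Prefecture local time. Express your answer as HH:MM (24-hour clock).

11:54

1 March 2026 is a Sunday, so the first Sunday is March 1 and the third is March 15.
1 September 2026 is a Tuesday, so the first Sunday is September 6 and the fourth is September 27.
13 May 2026 lies within the daylight-saving period (15 March – 27 September), so Galtara Prefecture is on daylight time, UTC+05:00.
04:54 Galtara Prefecture − 5h = 23:54 UTC (rolling into the previous day, 12 May 2026).
1 April 2026 is a Wednesday, so the first Sunday is April 5 and the second is April 12.
1 September 2026 is a Tuesday, so the first Saturday is September 5 and the fourth is September 26.
At the standard offset (UTC+11:00), 23:54 UTC + 11h = 10:54 Noride Prefecture standard time (rolling into the next day, 13 May 2026).
The standard-time date in Noride Prefecture, 13 May 2026, lies within the daylight-saving period (12 April – 26 September), so Noride Prefecture is on daylight time, UTC+12:00.
23:54 UTC + 12h = 11:54 Noride Prefecture (rolling into the next day, 13 May 2026).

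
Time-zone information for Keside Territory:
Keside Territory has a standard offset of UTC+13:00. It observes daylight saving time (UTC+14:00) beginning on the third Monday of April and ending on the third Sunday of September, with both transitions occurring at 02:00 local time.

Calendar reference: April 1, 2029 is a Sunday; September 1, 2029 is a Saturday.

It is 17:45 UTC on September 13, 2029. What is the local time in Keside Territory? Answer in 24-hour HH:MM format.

07:45

1 April 2029 is a Sunday, so the first Monday is April 2 and the third is April 16.
1 September 2029 is a Saturday, so the first Sunday is September 2 and the third is September 16.
At the standard offset (UTC+13:00), 17:45 UTC + 13h = 06:45 Keside Territory standard time (rolling into the next day, 14 September 2029).
The standard-time date in Keside Territory, September 14, 2029, lies within the daylight-saving period (16 April – 16 September), so Keside Territory is on daylight time, UTC+14:00.
17:45 UTC + 14h = 07:45 local (rolling into the next day, 14 September 2029).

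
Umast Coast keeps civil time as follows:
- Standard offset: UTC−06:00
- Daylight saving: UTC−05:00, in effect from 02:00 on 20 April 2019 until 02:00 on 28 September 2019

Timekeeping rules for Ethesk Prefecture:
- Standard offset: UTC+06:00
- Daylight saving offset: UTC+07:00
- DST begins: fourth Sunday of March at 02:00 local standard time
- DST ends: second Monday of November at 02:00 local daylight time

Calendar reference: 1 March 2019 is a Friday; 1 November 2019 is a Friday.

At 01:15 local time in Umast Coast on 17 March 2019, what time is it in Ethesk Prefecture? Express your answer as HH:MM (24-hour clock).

17 March 2019 is outside the daylight-saving period (20 April – 28 September), so Umast Coast is on standard time, UTC−06:00.
01:15 Umast Coast + 6h = 07:15 UTC.
1 March 2019 is a Friday, so the first Sunday is March 3 and the fourth is March 24.
1 November 2019 is a Friday, so the first Monday is November 4 and the second is November 11.
At the standard offset (UTC+06:00), 07:15 UTC + 6h = 13:15 Ethesk Prefecture standard time.
The standard-time date in Ethesk Prefecture, 17 March 2019, is outside the daylight-saving period (24 March – 11 November), so Ethesk Prefecture is on standard time, UTC+06:00.
07:15 UTC + 6h = 13:15 Ethesk Prefecture.

13:15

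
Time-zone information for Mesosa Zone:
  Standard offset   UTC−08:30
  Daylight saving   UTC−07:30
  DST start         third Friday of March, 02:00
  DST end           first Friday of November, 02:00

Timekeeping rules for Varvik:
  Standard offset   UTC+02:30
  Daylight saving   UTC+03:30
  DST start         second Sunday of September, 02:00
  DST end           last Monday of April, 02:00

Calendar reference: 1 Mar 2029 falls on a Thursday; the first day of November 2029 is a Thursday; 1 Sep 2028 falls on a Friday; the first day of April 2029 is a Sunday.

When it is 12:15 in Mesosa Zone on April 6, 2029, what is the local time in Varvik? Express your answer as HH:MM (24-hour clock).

23:15

1 March 2029 is a Thursday, so the first Friday is March 2 and the third is March 16.
1 November 2029 is a Thursday, so the first Friday is November 2.
Daylight saving runs 16 March – 2 November; April 6, 2029 is inside that window, so Mesosa Zone is at UTC−07:30.
12:15 Mesosa Zone + 7h30m = 19:45 UTC.
1 September 2028 is a Friday, so the first Sunday is September 3 and the second is September 10.
1 April 2029 is a Sunday, so Mondays fall on 2, 9, 16, 23, 30; the last is April 30.
At the standard offset (UTC+02:30), 19:45 UTC + 2h30m = 22:15 Varvik standard time.
Daylight saving runs 10 September 2028 – 30 April 2029; the standard-time date in Varvik, April 6, 2029, is inside that window, so Varvik is at UTC+03:30.
19:45 UTC + 3h30m = 23:15 Varvik.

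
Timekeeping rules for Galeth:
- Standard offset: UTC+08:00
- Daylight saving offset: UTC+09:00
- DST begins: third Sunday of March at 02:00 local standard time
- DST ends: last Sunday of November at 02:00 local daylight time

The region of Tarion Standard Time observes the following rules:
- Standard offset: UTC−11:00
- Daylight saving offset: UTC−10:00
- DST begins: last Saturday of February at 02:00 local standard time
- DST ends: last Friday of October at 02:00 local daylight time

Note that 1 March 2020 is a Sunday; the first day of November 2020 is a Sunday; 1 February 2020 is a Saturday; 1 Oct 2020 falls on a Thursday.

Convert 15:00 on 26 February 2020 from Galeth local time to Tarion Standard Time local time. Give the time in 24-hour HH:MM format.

20:00

1 March 2020 is a Sunday, so the first Sunday is March 1 and the third is March 15.
1 November 2020 is a Sunday, so Sundays fall on 1, 8, 15, 22, 29; the last is November 29.
26 February 2020 is outside the daylight-saving period (15 March – 29 November), so Galeth is on standard time, UTC+08:00.
15:00 Galeth − 8h = 07:00 UTC.
1 February 2020 is a Saturday, so Saturdays fall on 1, 8, 15, 22, 29; the last is February 29.
1 October 2020 is a Thursday, so Fridays fall on 2, 9, 16, 23, 30; the last is October 30.
At the standard offset (UTC−11:00), 07:00 UTC − 11h = 20:00 Tarion Standard Time standard time (rolling into the previous day, 25 February 2020).
The standard-time date in Tarion Standard Time, 25 February 2020, does not fall between 29 February and 30 October, so daylight saving is not in effect and Tarion Standard Time is at UTC−11:00.
07:00 UTC − 11h = 20:00 Tarion Standard Time (rolling into the previous day, 25 February 2020).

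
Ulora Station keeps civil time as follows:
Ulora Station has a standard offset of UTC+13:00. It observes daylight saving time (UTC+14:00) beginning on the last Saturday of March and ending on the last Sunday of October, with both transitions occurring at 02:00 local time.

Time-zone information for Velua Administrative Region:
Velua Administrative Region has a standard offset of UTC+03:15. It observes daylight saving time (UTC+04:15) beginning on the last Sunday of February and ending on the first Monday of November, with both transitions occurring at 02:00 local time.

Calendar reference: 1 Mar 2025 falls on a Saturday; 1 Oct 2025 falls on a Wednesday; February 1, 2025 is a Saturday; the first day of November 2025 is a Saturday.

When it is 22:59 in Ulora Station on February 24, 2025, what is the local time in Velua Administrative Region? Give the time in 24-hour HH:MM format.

1 March 2025 is a Saturday, so Saturdays fall on 1, 8, 15, 22, 29; the last is March 29.
1 October 2025 is a Wednesday, so Sundays fall on 5, 12, 19, 26; the last is October 26.
Daylight saving runs 29 March – 26 October; February 24, 2025 is outside that window, so Ulora Station is on standard time at UTC+13:00.
22:59 Ulora Station − 13h = 09:59 UTC.
1 February 2025 is a Saturday, so Sundays fall on 2, 9, 16, 23; the last is February 23.
1 November 2025 is a Saturday, so the first Monday is November 3.
At the standard offset (UTC+03:15), 09:59 UTC + 3h15m = 13:14 Velua Administrative Region standard time.
Daylight saving runs 23 February – 3 November; the standard-time date in Velua Administrative Region, February 24, 2025, is inside that window, so Velua Administrative Region is at UTC+04:15.
09:59 UTC + 4h15m = 14:14 Velua Administrative Region.

14:14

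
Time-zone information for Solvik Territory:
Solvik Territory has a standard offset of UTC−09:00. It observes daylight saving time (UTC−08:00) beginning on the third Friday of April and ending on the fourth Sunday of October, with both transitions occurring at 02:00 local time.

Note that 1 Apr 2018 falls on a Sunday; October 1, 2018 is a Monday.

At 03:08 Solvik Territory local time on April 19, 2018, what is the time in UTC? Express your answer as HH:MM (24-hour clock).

12:08

1 April 2018 is a Sunday, so the first Friday is April 6 and the third is April 20.
1 October 2018 is a Monday, so the first Sunday is October 7 and the fourth is October 28.
April 19, 2018 does not fall between 20 April and 28 October, so daylight saving is not in effect and Solvik Territory is at UTC−09:00.
03:08 local + 9h = 12:08 UTC.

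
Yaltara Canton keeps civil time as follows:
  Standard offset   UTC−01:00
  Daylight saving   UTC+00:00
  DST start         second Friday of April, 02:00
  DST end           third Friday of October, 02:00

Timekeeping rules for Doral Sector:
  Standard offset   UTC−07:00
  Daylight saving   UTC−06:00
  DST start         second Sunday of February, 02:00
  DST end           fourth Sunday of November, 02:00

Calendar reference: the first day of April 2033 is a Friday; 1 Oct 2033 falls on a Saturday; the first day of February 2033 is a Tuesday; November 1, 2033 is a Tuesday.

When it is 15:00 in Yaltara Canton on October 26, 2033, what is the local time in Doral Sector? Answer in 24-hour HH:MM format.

10:00

1 April 2033 is a Friday, so the first Friday is April 1 and the second is April 8.
1 October 2033 is a Saturday, so the first Friday is October 7 and the third is October 21.
Daylight saving runs 8 April – 21 October; October 26, 2033 is outside that window, so Yaltara Canton is on standard time at UTC−01:00.
15:00 Yaltara Canton + 1h = 16:00 UTC.
1 February 2033 is a Tuesday, so the first Sunday is February 6 and the second is February 13.
1 November 2033 is a Tuesday, so the first Sunday is November 6 and the fourth is November 27.
At the standard offset (UTC−07:00), 16:00 UTC − 7h = 09:00 Doral Sector standard time.
The standard-time date in Doral Sector, October 26, 2033, falls between 13 February and 27 November, so daylight saving is in effect and Doral Sector is at UTC−06:00.
16:00 UTC − 6h = 10:00 Doral Sector.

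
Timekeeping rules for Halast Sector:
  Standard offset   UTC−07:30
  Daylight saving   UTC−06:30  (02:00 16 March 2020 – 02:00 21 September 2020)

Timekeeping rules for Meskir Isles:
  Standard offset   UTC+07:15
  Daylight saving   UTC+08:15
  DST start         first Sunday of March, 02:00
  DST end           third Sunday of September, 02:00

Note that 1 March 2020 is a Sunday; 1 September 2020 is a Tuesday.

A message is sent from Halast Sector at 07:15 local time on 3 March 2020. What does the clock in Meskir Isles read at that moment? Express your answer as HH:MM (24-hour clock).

3 March 2020 is outside the daylight-saving period (16 March – 21 September), so Halast Sector is on standard time, UTC−07:30.
07:15 Halast Sector + 7h30m = 14:45 UTC.
1 March 2020 is a Sunday, so the first Sunday is March 1.
1 September 2020 is a Tuesday, so the first Sunday is September 6 and the third is September 20.
At the standard offset (UTC+07:15), 14:45 UTC + 7h15m = 22:00 Meskir Isles standard time.
The standard-time date in Meskir Isles, 3 March 2020, falls between 1 March and 20 September, so daylight saving is in effect and Meskir Isles is at UTC+08:15.
14:45 UTC + 8h15m = 23:00 Meskir Isles.

23:00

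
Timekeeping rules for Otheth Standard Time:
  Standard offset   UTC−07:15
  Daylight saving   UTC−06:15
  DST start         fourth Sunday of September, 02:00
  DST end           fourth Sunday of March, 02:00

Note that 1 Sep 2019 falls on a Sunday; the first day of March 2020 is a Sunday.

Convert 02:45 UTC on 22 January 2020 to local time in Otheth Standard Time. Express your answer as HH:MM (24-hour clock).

20:30

1 September 2019 is a Sunday, so the first Sunday is September 1 and the fourth is September 22.
1 March 2020 is a Sunday, so the first Sunday is March 1 and the fourth is March 22.
At the standard offset (UTC−07:15), 02:45 UTC − 7h15m = 19:30 Otheth Standard Time standard time (rolling into the previous day, 21 January 2020).
The standard-time date in Otheth Standard Time, 21 January 2020, lies within the daylight-saving period (22 September 2019 – 22 March 2020), so Otheth Standard Time is on daylight time, UTC−06:15.
02:45 UTC − 6h15m = 20:30 local (rolling into the previous day, 21 January 2020).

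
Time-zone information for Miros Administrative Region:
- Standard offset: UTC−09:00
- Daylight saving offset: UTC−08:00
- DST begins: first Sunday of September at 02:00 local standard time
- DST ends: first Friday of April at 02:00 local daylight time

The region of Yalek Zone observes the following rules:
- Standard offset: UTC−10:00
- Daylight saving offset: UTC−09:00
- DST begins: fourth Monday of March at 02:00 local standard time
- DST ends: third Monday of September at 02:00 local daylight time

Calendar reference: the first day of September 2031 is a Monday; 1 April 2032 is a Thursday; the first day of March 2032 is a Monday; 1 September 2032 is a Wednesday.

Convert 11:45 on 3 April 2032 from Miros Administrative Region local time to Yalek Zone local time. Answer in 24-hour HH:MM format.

1 September 2031 is a Monday, so the first Sunday is September 7.
1 April 2032 is a Thursday, so the first Friday is April 2.
3 April 2032 does not fall between 7 September 2031 and 2 April 2032, so daylight saving is not in effect and Miros Administrative Region is at UTC−09:00.
11:45 Miros Administrative Region + 9h = 20:45 UTC.
1 March 2032 is a Monday, so the first Monday is March 1 and the fourth is March 22.
1 September 2032 is a Wednesday, so the first Monday is September 6 and the third is September 20.
At the standard offset (UTC−10:00), 20:45 UTC − 10h = 10:45 Yalek Zone standard time.
The standard-time date in Yalek Zone, 3 April 2032, falls between 22 March and 20 September, so daylight saving is in effect and Yalek Zone is at UTC−09:00.
20:45 UTC − 9h = 11:45 Yalek Zone.

11:45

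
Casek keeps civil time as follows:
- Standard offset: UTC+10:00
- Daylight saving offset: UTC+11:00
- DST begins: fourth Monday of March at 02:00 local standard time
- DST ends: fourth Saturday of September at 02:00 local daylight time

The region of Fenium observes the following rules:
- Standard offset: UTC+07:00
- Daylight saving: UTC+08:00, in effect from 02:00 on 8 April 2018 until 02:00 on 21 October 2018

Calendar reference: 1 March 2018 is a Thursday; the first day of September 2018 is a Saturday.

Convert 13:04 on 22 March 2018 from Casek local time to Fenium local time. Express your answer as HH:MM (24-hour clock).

10:04

1 March 2018 is a Thursday, so the first Monday is March 5 and the fourth is March 26.
1 September 2018 is a Saturday, so the first Saturday is September 1 and the fourth is September 22.
22 March 2018 does not fall between 26 March and 22 September, so daylight saving is not in effect and Casek is at UTC+10:00.
13:04 Casek − 10h = 03:04 UTC.
At the standard offset (UTC+07:00), 03:04 UTC + 7h = 10:04 Fenium standard time.
The standard-time date in Fenium, 22 March 2018, does not fall between 8 April and 21 October, so daylight saving is not in effect and Fenium is at UTC+07:00.
03:04 UTC + 7h = 10:04 Fenium.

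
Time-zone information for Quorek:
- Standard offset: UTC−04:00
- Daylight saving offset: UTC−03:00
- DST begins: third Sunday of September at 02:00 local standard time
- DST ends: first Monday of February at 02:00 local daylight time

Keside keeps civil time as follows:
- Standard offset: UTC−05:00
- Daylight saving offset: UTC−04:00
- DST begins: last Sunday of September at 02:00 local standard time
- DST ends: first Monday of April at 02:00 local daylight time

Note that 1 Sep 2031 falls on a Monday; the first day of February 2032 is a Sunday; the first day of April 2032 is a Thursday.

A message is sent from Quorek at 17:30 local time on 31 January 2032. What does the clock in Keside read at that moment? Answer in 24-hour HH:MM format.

1 September 2031 is a Monday, so the first Sunday is September 7 and the third is September 21.
1 February 2032 is a Sunday, so the first Monday is February 2.
31 January 2032 lies within the daylight-saving period (21 September 2031 – 2 February 2032), so Quorek is on daylight time, UTC−03:00.
17:30 Quorek + 3h = 20:30 UTC.
1 September 2031 is a Monday, so Sundays fall on 7, 14, 21, 28; the last is September 28.
1 April 2032 is a Thursday, so the first Monday is April 5.
At the standard offset (UTC−05:00), 20:30 UTC − 5h = 15:30 Keside standard time.
The standard-time date in Keside, 31 January 2032, lies within the daylight-saving period (28 September 2031 – 5 April 2032), so Keside is on daylight time, UTC−04:00.
20:30 UTC − 4h = 16:30 Keside.

16:30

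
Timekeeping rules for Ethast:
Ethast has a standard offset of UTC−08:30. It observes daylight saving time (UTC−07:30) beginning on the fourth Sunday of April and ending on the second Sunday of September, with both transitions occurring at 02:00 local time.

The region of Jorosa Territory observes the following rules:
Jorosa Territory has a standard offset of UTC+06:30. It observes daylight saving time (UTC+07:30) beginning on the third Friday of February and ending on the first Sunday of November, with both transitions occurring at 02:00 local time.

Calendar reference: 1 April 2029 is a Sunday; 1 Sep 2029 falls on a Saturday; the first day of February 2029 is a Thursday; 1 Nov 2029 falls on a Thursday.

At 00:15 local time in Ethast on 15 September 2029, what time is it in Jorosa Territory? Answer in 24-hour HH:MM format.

16:15

1 April 2029 is a Sunday, so the first Sunday is April 1 and the fourth is April 22.
1 September 2029 is a Saturday, so the first Sunday is September 2 and the second is September 9.
15 September 2029 is outside the daylight-saving period (22 April – 9 September), so Ethast is on standard time, UTC−08:30.
00:15 Ethast + 8h30m = 08:45 UTC.
1 February 2029 is a Thursday, so the first Friday is February 2 and the third is February 16.
1 November 2029 is a Thursday, so the first Sunday is November 4.
At the standard offset (UTC+06:30), 08:45 UTC + 6h30m = 15:15 Jorosa Territory standard time.
Daylight saving runs 16 February – 4 November; the standard-time date in Jorosa Territory, 15 September 2029, is inside that window, so Jorosa Territory is at UTC+07:30.
08:45 UTC + 7h30m = 16:15 Jorosa Territory.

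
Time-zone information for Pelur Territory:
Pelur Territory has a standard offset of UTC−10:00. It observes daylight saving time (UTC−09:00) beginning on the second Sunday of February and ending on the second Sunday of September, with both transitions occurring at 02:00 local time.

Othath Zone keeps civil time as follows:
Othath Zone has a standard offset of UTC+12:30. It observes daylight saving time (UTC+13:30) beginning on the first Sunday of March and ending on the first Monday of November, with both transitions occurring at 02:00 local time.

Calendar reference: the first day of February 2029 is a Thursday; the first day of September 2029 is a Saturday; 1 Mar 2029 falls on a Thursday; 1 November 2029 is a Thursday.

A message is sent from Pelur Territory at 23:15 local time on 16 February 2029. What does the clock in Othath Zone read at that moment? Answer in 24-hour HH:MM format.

20:45

1 February 2029 is a Thursday, so the first Sunday is February 4 and the second is February 11.
1 September 2029 is a Saturday, so the first Sunday is September 2 and the second is September 9.
16 February 2029 falls between 11 February and 9 September, so daylight saving is in effect and Pelur Territory is at UTC−09:00.
23:15 Pelur Territory + 9h = 08:15 UTC (rolling into the next day, 17 February 2029).
1 March 2029 is a Thursday, so the first Sunday is March 4.
1 November 2029 is a Thursday, so the first Monday is November 5.
At the standard offset (UTC+12:30), 08:15 UTC + 12h30m = 20:45 Othath Zone standard time.
Daylight saving runs 4 March – 5 November; the standard-time date in Othath Zone, 17 February 2029, is outside that window, so Othath Zone is on standard time at UTC+12:30.
08:15 UTC + 12h30m = 20:45 Othath Zone.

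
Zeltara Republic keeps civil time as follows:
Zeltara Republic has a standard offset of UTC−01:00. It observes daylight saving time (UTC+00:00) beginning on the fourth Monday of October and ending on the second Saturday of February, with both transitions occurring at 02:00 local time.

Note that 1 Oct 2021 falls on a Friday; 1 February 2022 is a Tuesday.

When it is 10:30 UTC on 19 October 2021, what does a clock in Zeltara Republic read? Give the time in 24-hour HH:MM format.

09:30

1 October 2021 is a Friday, so the first Monday is October 4 and the fourth is October 25.
1 February 2022 is a Tuesday, so the first Saturday is February 5 and the second is February 12.
At the standard offset (UTC−01:00), 10:30 UTC − 1h = 09:30 Zeltara Republic standard time.
The standard-time date in Zeltara Republic, 19 October 2021, is outside the daylight-saving period (25 October 2021 – 12 February 2022), so Zeltara Republic is on standard time, UTC−01:00.
10:30 UTC − 1h = 09:30 local.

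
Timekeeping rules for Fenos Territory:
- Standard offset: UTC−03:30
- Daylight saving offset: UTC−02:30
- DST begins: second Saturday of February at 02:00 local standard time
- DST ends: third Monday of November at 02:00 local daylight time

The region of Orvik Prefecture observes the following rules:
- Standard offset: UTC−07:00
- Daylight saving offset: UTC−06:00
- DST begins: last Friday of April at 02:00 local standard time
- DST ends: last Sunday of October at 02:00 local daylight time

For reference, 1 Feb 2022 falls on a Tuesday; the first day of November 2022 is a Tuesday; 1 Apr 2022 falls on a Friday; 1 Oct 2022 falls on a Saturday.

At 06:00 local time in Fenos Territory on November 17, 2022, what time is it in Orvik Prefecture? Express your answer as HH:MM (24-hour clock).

01:30

1 February 2022 is a Tuesday, so the first Saturday is February 5 and the second is February 12.
1 November 2022 is a Tuesday, so the first Monday is November 7 and the third is November 21.
November 17, 2022 falls between 12 February and 21 November, so daylight saving is in effect and Fenos Territory is at UTC−02:30.
06:00 Fenos Territory + 2h30m = 08:30 UTC.
1 April 2022 is a Friday, so Fridays fall on 1, 8, 15, 22, 29; the last is April 29.
1 October 2022 is a Saturday, so Sundays fall on 2, 9, 16, 23, 30; the last is October 30.
At the standard offset (UTC−07:00), 08:30 UTC − 7h = 01:30 Orvik Prefecture standard time.
The standard-time date in Orvik Prefecture, November 17, 2022, is outside the daylight-saving period (29 April – 30 October), so Orvik Prefecture is on standard time, UTC−07:00.
08:30 UTC − 7h = 01:30 Orvik Prefecture.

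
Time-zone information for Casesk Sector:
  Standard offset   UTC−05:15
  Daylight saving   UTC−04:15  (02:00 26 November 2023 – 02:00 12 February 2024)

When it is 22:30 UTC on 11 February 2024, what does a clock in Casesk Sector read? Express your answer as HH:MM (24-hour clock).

At the standard offset (UTC−05:15), 22:30 UTC − 5h15m = 17:15 Casesk Sector standard time.
The standard-time date in Casesk Sector, 11 February 2024, lies within the daylight-saving period (26 November 2023 – 12 February 2024), so Casesk Sector is on daylight time, UTC−04:15.
22:30 UTC − 4h15m = 18:15 local.

18:15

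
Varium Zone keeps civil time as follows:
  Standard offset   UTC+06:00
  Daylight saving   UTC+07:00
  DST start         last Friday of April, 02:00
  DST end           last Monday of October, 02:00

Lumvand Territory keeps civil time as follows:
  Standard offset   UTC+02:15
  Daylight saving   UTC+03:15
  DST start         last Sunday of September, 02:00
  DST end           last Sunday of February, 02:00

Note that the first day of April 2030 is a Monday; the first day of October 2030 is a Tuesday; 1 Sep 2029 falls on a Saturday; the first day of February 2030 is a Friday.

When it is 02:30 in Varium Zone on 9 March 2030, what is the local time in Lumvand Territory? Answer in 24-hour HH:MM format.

22:45

1 April 2030 is a Monday, so Fridays fall on 5, 12, 19, 26; the last is April 26.
1 October 2030 is a Tuesday, so Mondays fall on 7, 14, 21, 28; the last is October 28.
Daylight saving runs 26 April – 28 October; 9 March 2030 is outside that window, so Varium Zone is on standard time at UTC+06:00.
02:30 Varium Zone − 6h = 20:30 UTC (rolling into the previous day, 8 March 2030).
1 September 2029 is a Saturday, so Sundays fall on 2, 9, 16, 23, 30; the last is September 30.
1 February 2030 is a Friday, so Sundays fall on 3, 10, 17, 24; the last is February 24.
At the standard offset (UTC+02:15), 20:30 UTC + 2h15m = 22:45 Lumvand Territory standard time.
The standard-time date in Lumvand Territory, 8 March 2030, is outside the daylight-saving period (30 September 2029 – 24 February 2030), so Lumvand Territory is on standard time, UTC+02:15.
20:30 UTC + 2h15m = 22:45 Lumvand Territory.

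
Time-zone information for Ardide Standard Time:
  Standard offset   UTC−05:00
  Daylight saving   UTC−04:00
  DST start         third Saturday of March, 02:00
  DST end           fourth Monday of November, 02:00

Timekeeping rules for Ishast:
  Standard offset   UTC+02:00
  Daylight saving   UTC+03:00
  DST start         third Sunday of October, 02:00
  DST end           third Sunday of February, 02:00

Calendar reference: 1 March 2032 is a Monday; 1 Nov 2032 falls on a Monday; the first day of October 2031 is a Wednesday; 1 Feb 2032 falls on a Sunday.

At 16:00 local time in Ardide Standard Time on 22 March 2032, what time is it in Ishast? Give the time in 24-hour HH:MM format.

1 March 2032 is a Monday, so the first Saturday is March 6 and the third is March 20.
1 November 2032 is a Monday, so the first Monday is November 1 and the fourth is November 22.
22 March 2032 lies within the daylight-saving period (20 March – 22 November), so Ardide Standard Time is on daylight time, UTC−04:00.
16:00 Ardide Standard Time + 4h = 20:00 UTC.
1 October 2031 is a Wednesday, so the first Sunday is October 5 and the third is October 19.
1 February 2032 is a Sunday, so the first Sunday is February 1 and the third is February 15.
At the standard offset (UTC+02:00), 20:00 UTC + 2h = 22:00 Ishast standard time.
The standard-time date in Ishast, 22 March 2032, is outside the daylight-saving period (19 October 2031 – 15 February 2032), so Ishast is on standard time, UTC+02:00.
20:00 UTC + 2h = 22:00 Ishast.

22:00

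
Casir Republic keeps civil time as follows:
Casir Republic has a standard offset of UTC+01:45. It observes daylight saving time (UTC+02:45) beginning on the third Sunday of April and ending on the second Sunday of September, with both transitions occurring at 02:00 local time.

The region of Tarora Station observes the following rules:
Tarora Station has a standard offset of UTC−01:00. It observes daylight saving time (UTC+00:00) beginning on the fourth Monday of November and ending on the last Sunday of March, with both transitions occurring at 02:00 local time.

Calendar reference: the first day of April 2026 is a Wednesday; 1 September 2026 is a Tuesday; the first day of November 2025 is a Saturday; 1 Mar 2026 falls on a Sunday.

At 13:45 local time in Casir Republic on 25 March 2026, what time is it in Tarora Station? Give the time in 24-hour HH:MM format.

1 April 2026 is a Wednesday, so the first Sunday is April 5 and the third is April 19.
1 September 2026 is a Tuesday, so the first Sunday is September 6 and the second is September 13.
25 March 2026 is outside the daylight-saving period (19 April – 13 September), so Casir Republic is on standard time, UTC+01:45.
13:45 Casir Republic − 1h45m = 12:00 UTC.
1 November 2025 is a Saturday, so the first Monday is November 3 and the fourth is November 24.
1 March 2026 is a Sunday, so Sundays fall on 1, 8, 15, 22, 29; the last is March 29.
At the standard offset (UTC−01:00), 12:00 UTC − 1h = 11:00 Tarora Station standard time.
The standard-time date in Tarora Station, 25 March 2026, lies within the daylight-saving period (24 November 2025 – 29 March 2026), so Tarora Station is on daylight time, UTC+00:00.
12:00 UTC + 0h = 12:00 Tarora Station.

12:00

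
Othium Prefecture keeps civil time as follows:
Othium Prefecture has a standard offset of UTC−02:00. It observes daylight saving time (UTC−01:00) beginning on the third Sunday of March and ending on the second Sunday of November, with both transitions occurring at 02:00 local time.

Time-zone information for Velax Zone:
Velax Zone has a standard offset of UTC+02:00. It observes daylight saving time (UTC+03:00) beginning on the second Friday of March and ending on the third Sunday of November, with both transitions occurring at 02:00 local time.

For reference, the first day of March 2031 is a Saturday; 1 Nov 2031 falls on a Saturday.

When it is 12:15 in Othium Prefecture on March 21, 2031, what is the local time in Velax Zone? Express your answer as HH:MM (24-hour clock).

1 March 2031 is a Saturday, so the first Sunday is March 2 and the third is March 16.
1 November 2031 is a Saturday, so the first Sunday is November 2 and the second is November 9.
March 21, 2031 lies within the daylight-saving period (16 March – 9 November), so Othium Prefecture is on daylight time, UTC−01:00.
12:15 Othium Prefecture + 1h = 13:15 UTC.
1 March 2031 is a Saturday, so the first Friday is March 7 and the second is March 14.
1 November 2031 is a Saturday, so the first Sunday is November 2 and the third is November 16.
At the standard offset (UTC+02:00), 13:15 UTC + 2h = 15:15 Velax Zone standard time.
The standard-time date in Velax Zone, March 21, 2031, lies within the daylight-saving period (14 March – 16 November), so Velax Zone is on daylight time, UTC+03:00.
13:15 UTC + 3h = 16:15 Velax Zone.

16:15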